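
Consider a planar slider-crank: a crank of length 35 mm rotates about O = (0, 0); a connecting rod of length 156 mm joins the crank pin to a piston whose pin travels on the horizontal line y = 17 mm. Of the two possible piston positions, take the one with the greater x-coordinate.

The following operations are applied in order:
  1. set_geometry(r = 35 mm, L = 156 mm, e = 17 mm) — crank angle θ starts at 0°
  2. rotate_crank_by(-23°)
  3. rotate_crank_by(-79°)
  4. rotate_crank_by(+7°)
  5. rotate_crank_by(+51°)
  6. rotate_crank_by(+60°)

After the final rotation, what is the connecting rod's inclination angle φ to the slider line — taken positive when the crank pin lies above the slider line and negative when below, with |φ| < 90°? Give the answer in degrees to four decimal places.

set_geometry: r = 35 mm, L = 156 mm, e = 17 mm; θ ← 0°
rotate_crank_by(-23°): θ ← 0° -23° = -23°
rotate_crank_by(-79°): θ ← -23° -79° = -102°
rotate_crank_by(+7°): θ ← -102° +7° = -95°
rotate_crank_by(+51°): θ ← -95° +51° = -44°
rotate_crank_by(+60°): θ ← -44° +60° = 16°
crank pin P = (r cos θ, r sin θ) = (33.644159, 9.647307)
h = r sin θ − e = 9.647307 − 17 = -7.352693
sin φ = h / L = -7.352693 / 156 = -0.04713264
φ = arcsin(-0.04713264) = -2.701502°

-2.7015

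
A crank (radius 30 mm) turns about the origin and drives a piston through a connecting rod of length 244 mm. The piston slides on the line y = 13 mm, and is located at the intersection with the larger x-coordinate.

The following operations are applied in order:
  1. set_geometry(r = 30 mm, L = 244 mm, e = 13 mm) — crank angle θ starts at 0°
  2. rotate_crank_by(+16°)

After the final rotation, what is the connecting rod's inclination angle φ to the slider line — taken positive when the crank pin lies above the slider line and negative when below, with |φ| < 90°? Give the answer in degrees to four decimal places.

-1.1110

set_geometry: r = 30 mm, L = 244 mm, e = 13 mm; θ ← 0°
rotate_crank_by(+16°): θ ← 0° +16° = 16°
crank pin P = (r cos θ, r sin θ) = (28.837851, 8.269121)
h = r sin θ − e = 8.269121 − 13 = -4.730879
sin φ = h / L = -4.730879 / 244 = -0.01938885
φ = arcsin(-0.01938885) = -1.110969°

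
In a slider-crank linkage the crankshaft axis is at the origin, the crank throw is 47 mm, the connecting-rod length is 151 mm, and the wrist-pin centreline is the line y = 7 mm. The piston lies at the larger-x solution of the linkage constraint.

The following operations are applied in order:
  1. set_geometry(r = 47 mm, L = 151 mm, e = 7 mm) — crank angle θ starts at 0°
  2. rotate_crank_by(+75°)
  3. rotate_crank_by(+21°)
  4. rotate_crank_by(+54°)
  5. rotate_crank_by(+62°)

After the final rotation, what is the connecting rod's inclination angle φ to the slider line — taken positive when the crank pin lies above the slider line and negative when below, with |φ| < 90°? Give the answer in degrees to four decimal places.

-12.1985

set_geometry: r = 47 mm, L = 151 mm, e = 7 mm; θ ← 0°
rotate_crank_by(+75°): θ ← 0° +75° = 75°
rotate_crank_by(+21°): θ ← 75° +21° = 96°
rotate_crank_by(+54°): θ ← 96° +54° = 150°
rotate_crank_by(+62°): θ ← 150° +62° = 212°
crank pin P = (r cos θ, r sin θ) = (-39.858261, -24.906205)
h = r sin θ − e = -24.906205 − 7 = -31.906205
sin φ = h / L = -31.906205 / 151 = -0.21129937
φ = arcsin(-0.21129937) = -12.198510°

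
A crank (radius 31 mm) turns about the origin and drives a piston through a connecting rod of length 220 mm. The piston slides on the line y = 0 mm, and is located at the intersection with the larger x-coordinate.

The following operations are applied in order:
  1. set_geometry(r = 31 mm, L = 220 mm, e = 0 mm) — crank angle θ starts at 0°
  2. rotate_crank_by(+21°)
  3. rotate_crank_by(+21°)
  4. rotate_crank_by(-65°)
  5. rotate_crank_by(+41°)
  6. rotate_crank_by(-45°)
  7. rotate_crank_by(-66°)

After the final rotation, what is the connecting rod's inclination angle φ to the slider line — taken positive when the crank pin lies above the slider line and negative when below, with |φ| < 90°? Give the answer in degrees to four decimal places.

-8.0893

set_geometry: r = 31 mm, L = 220 mm, e = 0 mm; θ ← 0°
rotate_crank_by(+21°): θ ← 0° +21° = 21°
rotate_crank_by(+21°): θ ← 21° +21° = 42°
rotate_crank_by(-65°): θ ← 42° -65° = -23°
rotate_crank_by(+41°): θ ← -23° +41° = 18°
rotate_crank_by(-45°): θ ← 18° -45° = -27°
rotate_crank_by(-66°): θ ← -27° -66° = -93°
crank pin P = (r cos θ, r sin θ) = (-1.622415, -30.957516)
h = r sin θ − e = -30.957516 − 0 = -30.957516
sin φ = h / L = -30.957516 / 220 = -0.14071598
φ = arcsin(-0.14071598) = -8.089279°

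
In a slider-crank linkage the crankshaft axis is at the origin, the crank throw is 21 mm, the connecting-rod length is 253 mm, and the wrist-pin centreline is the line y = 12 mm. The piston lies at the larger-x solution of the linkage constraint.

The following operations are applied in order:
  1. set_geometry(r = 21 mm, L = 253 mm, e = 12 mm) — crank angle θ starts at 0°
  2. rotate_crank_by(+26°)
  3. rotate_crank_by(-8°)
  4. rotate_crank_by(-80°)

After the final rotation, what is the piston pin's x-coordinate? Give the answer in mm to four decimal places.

261.0086

set_geometry: r = 21 mm, L = 253 mm, e = 12 mm; θ ← 0°
rotate_crank_by(+26°): θ ← 0° +26° = 26°
rotate_crank_by(-8°): θ ← 26° -8° = 18°
rotate_crank_by(-80°): θ ← 18° -80° = -62°
crank pin P = (r cos θ, r sin θ) = (9.858903, -18.541899)
h = r sin θ − e = -18.541899 − 12 = -30.541899
x = r cos θ + √(L² − h²) = 9.858903 + √(64009.0 − 932.8076) = 9.858903 + 251.149741 = 261.008644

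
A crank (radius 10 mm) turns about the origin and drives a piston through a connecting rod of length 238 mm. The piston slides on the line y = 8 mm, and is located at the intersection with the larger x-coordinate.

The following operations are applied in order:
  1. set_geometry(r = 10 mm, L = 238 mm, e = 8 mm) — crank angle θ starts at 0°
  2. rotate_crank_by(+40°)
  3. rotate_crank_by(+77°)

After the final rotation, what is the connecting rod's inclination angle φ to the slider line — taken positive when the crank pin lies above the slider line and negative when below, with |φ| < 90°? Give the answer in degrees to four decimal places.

0.2191

set_geometry: r = 10 mm, L = 238 mm, e = 8 mm; θ ← 0°
rotate_crank_by(+40°): θ ← 0° +40° = 40°
rotate_crank_by(+77°): θ ← 40° +77° = 117°
crank pin P = (r cos θ, r sin θ) = (-4.539905, 8.910065)
h = r sin θ − e = 8.910065 − 8 = 0.910065
sin φ = h / L = 0.910065 / 238 = 0.00382380
φ = arcsin(0.00382380) = 0.219088°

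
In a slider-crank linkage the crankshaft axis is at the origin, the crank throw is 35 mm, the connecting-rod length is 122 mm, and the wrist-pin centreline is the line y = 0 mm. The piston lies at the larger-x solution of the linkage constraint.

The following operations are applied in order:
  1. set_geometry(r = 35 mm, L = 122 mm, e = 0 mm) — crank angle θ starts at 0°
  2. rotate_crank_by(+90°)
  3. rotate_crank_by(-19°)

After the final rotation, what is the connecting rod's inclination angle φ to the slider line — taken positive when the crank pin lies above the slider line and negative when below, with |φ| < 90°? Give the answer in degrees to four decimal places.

set_geometry: r = 35 mm, L = 122 mm, e = 0 mm; θ ← 0°
rotate_crank_by(+90°): θ ← 0° +90° = 90°
rotate_crank_by(-19°): θ ← 90° -19° = 71°
crank pin P = (r cos θ, r sin θ) = (11.394885, 33.093150)
h = r sin θ − e = 33.093150 − 0 = 33.093150
sin φ = h / L = 33.093150 / 122 = 0.27125533
φ = arcsin(0.27125533) = 15.738980°

15.7390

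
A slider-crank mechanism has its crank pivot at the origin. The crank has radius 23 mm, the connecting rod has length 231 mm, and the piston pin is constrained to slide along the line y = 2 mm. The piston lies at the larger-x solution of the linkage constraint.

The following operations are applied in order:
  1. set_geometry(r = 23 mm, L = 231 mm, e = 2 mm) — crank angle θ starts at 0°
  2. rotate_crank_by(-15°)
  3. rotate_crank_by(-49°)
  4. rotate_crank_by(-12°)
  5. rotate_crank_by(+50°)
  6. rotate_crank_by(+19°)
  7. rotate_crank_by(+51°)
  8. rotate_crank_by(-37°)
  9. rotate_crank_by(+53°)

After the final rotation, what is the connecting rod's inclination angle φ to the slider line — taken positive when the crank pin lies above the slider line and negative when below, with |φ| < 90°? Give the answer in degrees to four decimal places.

4.4489

set_geometry: r = 23 mm, L = 231 mm, e = 2 mm; θ ← 0°
rotate_crank_by(-15°): θ ← 0° -15° = -15°
rotate_crank_by(-49°): θ ← -15° -49° = -64°
rotate_crank_by(-12°): θ ← -64° -12° = -76°
rotate_crank_by(+50°): θ ← -76° +50° = -26°
rotate_crank_by(+19°): θ ← -26° +19° = -7°
rotate_crank_by(+51°): θ ← -7° +51° = 44°
rotate_crank_by(-37°): θ ← 44° -37° = 7°
rotate_crank_by(+53°): θ ← 7° +53° = 60°
crank pin P = (r cos θ, r sin θ) = (11.500000, 19.918584)
h = r sin θ − e = 19.918584 − 2 = 17.918584
sin φ = h / L = 17.918584 / 231 = 0.07756963
φ = arcsin(0.07756963) = 4.448882°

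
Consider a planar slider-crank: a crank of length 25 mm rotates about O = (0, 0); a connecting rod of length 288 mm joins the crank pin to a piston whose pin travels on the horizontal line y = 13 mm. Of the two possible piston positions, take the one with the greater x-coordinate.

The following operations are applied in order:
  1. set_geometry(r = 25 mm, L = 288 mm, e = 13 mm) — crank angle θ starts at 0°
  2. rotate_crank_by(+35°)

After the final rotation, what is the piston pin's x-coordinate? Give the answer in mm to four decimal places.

set_geometry: r = 25 mm, L = 288 mm, e = 13 mm; θ ← 0°
rotate_crank_by(+35°): θ ← 0° +35° = 35°
crank pin P = (r cos θ, r sin θ) = (20.478801, 14.339411)
h = r sin θ − e = 14.339411 − 13 = 1.339411
x = r cos θ + √(L² − h²) = 20.478801 + √(82944.0 − 1.7940) = 20.478801 + 287.996885 = 308.475686

308.4757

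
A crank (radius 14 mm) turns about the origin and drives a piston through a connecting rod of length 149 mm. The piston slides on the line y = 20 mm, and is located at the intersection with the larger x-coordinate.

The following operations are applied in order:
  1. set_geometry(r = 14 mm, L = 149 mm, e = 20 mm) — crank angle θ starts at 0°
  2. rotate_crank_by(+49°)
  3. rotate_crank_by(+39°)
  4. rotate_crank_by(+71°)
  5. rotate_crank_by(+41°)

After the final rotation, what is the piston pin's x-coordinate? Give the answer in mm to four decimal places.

set_geometry: r = 14 mm, L = 149 mm, e = 20 mm; θ ← 0°
rotate_crank_by(+49°): θ ← 0° +49° = 49°
rotate_crank_by(+39°): θ ← 49° +39° = 88°
rotate_crank_by(+71°): θ ← 88° +71° = 159°
rotate_crank_by(+41°): θ ← 159° +41° = 200°
crank pin P = (r cos θ, r sin θ) = (-13.155697, -4.788282)
h = r sin θ − e = -4.788282 − 20 = -24.788282
x = r cos θ + √(L² − h²) = -13.155697 + √(22201.0 − 614.4589) = -13.155697 + 146.923589 = 133.767893

133.7679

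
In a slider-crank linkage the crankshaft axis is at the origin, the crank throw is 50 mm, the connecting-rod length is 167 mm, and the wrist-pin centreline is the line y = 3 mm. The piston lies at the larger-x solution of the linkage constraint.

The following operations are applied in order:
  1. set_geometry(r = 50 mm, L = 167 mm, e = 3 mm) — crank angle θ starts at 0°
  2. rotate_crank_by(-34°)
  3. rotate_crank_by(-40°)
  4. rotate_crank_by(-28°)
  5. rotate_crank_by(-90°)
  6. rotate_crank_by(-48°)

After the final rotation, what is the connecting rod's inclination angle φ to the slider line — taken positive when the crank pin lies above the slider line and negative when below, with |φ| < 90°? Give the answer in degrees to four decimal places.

set_geometry: r = 50 mm, L = 167 mm, e = 3 mm; θ ← 0°
rotate_crank_by(-34°): θ ← 0° -34° = -34°
rotate_crank_by(-40°): θ ← -34° -40° = -74°
rotate_crank_by(-28°): θ ← -74° -28° = -102°
rotate_crank_by(-90°): θ ← -102° -90° = -192°
rotate_crank_by(-48°): θ ← -192° -48° = -240°
crank pin P = (r cos θ, r sin θ) = (-25.000000, 43.301270)
h = r sin θ − e = 43.301270 − 3 = 40.301270
sin φ = h / L = 40.301270 / 167 = 0.24132497
φ = arcsin(0.24132497) = 13.964754°

13.9648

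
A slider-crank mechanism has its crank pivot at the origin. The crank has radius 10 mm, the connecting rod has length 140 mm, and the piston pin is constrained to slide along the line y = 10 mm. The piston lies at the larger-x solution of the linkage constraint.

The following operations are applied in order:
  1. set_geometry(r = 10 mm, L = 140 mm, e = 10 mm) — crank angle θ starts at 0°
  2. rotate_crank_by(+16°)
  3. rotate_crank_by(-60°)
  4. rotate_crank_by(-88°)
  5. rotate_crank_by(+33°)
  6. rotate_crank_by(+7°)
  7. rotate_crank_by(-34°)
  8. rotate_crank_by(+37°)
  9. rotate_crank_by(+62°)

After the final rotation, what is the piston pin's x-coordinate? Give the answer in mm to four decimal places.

148.1530

set_geometry: r = 10 mm, L = 140 mm, e = 10 mm; θ ← 0°
rotate_crank_by(+16°): θ ← 0° +16° = 16°
rotate_crank_by(-60°): θ ← 16° -60° = -44°
rotate_crank_by(-88°): θ ← -44° -88° = -132°
rotate_crank_by(+33°): θ ← -132° +33° = -99°
rotate_crank_by(+7°): θ ← -99° +7° = -92°
rotate_crank_by(-34°): θ ← -92° -34° = -126°
rotate_crank_by(+37°): θ ← -126° +37° = -89°
rotate_crank_by(+62°): θ ← -89° +62° = -27°
crank pin P = (r cos θ, r sin θ) = (8.910065, -4.539905)
h = r sin θ − e = -4.539905 − 10 = -14.539905
x = r cos θ + √(L² − h²) = 8.910065 + √(19600.0 − 211.4088) = 8.910065 + 139.242921 = 148.152987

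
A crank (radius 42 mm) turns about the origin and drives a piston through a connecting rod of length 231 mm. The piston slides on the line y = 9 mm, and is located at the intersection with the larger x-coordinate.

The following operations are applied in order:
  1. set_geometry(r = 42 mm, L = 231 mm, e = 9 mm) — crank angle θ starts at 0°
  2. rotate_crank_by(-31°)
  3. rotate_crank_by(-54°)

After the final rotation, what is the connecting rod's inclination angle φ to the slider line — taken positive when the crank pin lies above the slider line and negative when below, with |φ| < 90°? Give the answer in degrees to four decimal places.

-12.7142

set_geometry: r = 42 mm, L = 231 mm, e = 9 mm; θ ← 0°
rotate_crank_by(-31°): θ ← 0° -31° = -31°
rotate_crank_by(-54°): θ ← -31° -54° = -85°
crank pin P = (r cos θ, r sin θ) = (3.660541, -41.840177)
h = r sin θ − e = -41.840177 − 9 = -50.840177
sin φ = h / L = -50.840177 / 231 = -0.22008735
φ = arcsin(-0.22008735) = -12.714163°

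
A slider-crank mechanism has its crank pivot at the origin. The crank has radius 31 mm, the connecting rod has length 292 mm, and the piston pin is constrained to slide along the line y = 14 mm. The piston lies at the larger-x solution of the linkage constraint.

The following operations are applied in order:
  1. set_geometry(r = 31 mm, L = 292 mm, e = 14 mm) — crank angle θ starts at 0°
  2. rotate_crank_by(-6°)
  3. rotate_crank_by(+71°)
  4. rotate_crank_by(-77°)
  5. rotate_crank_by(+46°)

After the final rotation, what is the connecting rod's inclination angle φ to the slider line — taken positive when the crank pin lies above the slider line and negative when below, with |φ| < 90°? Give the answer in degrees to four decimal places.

set_geometry: r = 31 mm, L = 292 mm, e = 14 mm; θ ← 0°
rotate_crank_by(-6°): θ ← 0° -6° = -6°
rotate_crank_by(+71°): θ ← -6° +71° = 65°
rotate_crank_by(-77°): θ ← 65° -77° = -12°
rotate_crank_by(+46°): θ ← -12° +46° = 34°
crank pin P = (r cos θ, r sin θ) = (25.700165, 17.334980)
h = r sin θ − e = 17.334980 − 14 = 3.334980
sin φ = h / L = 3.334980 / 292 = 0.01142116
φ = arcsin(0.01142116) = 0.654399°

0.6544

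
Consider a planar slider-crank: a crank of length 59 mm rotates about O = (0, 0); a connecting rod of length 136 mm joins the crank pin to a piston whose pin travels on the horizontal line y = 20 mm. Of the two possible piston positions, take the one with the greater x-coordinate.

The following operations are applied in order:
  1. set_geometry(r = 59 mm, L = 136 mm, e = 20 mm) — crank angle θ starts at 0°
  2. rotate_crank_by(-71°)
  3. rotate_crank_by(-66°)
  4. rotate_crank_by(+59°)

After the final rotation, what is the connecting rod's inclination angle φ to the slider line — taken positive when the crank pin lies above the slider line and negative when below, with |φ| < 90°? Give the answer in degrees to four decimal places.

-34.8481

set_geometry: r = 59 mm, L = 136 mm, e = 20 mm; θ ← 0°
rotate_crank_by(-71°): θ ← 0° -71° = -71°
rotate_crank_by(-66°): θ ← -71° -66° = -137°
rotate_crank_by(+59°): θ ← -137° +59° = -78°
crank pin P = (r cos θ, r sin θ) = (12.266790, -57.710708)
h = r sin θ − e = -57.710708 − 20 = -77.710708
sin φ = h / L = -77.710708 / 136 = -0.57140227
φ = arcsin(-0.57140227) = -34.848068°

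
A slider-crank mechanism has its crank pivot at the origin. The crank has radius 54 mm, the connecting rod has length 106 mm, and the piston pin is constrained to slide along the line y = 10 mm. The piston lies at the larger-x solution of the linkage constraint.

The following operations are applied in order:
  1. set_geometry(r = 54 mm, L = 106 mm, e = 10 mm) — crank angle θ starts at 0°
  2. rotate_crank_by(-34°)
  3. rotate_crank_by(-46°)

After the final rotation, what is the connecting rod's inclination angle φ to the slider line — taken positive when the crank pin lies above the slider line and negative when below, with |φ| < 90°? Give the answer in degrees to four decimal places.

-36.5864

set_geometry: r = 54 mm, L = 106 mm, e = 10 mm; θ ← 0°
rotate_crank_by(-34°): θ ← 0° -34° = -34°
rotate_crank_by(-46°): θ ← -34° -46° = -80°
crank pin P = (r cos θ, r sin θ) = (9.377002, -53.179619)
h = r sin θ − e = -53.179619 − 10 = -63.179619
sin φ = h / L = -63.179619 / 106 = -0.59603414
φ = arcsin(-0.59603414) = -36.586389°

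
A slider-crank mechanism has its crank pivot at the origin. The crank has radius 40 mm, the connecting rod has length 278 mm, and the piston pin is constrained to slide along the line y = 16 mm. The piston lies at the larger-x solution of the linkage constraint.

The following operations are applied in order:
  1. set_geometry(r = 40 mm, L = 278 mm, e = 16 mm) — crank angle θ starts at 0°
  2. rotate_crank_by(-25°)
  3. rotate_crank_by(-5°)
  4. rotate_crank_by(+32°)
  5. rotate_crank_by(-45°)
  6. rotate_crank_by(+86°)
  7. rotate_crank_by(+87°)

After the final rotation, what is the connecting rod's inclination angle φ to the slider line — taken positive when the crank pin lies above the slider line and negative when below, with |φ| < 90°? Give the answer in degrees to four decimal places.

set_geometry: r = 40 mm, L = 278 mm, e = 16 mm; θ ← 0°
rotate_crank_by(-25°): θ ← 0° -25° = -25°
rotate_crank_by(-5°): θ ← -25° -5° = -30°
rotate_crank_by(+32°): θ ← -30° +32° = 2°
rotate_crank_by(-45°): θ ← 2° -45° = -43°
rotate_crank_by(+86°): θ ← -43° +86° = 43°
rotate_crank_by(+87°): θ ← 43° +87° = 130°
crank pin P = (r cos θ, r sin θ) = (-25.711504, 30.641778)
h = r sin θ − e = 30.641778 − 16 = 14.641778
sin φ = h / L = 14.641778 / 278 = 0.05266827
φ = arcsin(0.05266827) = 3.019066°

3.0191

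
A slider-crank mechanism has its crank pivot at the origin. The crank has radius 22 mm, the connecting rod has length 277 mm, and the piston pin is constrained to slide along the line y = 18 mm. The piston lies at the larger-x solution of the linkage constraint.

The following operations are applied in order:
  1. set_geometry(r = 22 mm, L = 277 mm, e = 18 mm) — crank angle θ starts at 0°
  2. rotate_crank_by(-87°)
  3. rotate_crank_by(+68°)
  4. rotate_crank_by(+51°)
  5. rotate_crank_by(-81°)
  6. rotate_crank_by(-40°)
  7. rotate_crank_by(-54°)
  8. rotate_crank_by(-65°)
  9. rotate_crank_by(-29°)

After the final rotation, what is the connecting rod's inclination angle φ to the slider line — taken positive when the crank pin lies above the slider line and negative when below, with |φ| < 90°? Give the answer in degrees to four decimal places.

set_geometry: r = 22 mm, L = 277 mm, e = 18 mm; θ ← 0°
rotate_crank_by(-87°): θ ← 0° -87° = -87°
rotate_crank_by(+68°): θ ← -87° +68° = -19°
rotate_crank_by(+51°): θ ← -19° +51° = 32°
rotate_crank_by(-81°): θ ← 32° -81° = -49°
rotate_crank_by(-40°): θ ← -49° -40° = -89°
rotate_crank_by(-54°): θ ← -89° -54° = -143°
rotate_crank_by(-65°): θ ← -143° -65° = -208°
rotate_crank_by(-29°): θ ← -208° -29° = -237°
crank pin P = (r cos θ, r sin θ) = (-11.982059, 18.450752)
h = r sin θ − e = 18.450752 − 18 = 0.450752
sin φ = h / L = 0.450752 / 277 = 0.00162727
φ = arcsin(0.00162727) = 0.093235°

0.0932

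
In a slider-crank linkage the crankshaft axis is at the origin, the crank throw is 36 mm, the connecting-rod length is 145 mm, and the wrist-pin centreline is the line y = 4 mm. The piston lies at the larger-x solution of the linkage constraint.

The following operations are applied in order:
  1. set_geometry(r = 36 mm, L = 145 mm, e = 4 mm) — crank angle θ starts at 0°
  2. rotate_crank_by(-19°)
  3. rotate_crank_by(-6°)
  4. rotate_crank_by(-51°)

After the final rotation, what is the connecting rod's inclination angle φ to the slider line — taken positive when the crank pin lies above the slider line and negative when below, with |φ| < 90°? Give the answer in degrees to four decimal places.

set_geometry: r = 36 mm, L = 145 mm, e = 4 mm; θ ← 0°
rotate_crank_by(-19°): θ ← 0° -19° = -19°
rotate_crank_by(-6°): θ ← -19° -6° = -25°
rotate_crank_by(-51°): θ ← -25° -51° = -76°
crank pin P = (r cos θ, r sin θ) = (8.709188, -34.930646)
h = r sin θ − e = -34.930646 − 4 = -38.930646
sin φ = h / L = -38.930646 / 145 = -0.26848721
φ = arcsin(-0.26848721) = -15.574267°

-15.5743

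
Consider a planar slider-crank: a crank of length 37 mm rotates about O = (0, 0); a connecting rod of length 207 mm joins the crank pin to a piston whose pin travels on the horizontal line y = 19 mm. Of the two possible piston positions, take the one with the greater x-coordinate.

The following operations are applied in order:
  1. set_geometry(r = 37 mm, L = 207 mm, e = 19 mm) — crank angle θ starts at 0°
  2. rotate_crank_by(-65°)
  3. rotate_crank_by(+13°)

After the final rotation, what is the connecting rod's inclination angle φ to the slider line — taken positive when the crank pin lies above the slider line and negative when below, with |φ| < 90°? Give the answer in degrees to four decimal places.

-13.4525

set_geometry: r = 37 mm, L = 207 mm, e = 19 mm; θ ← 0°
rotate_crank_by(-65°): θ ← 0° -65° = -65°
rotate_crank_by(+13°): θ ← -65° +13° = -52°
crank pin P = (r cos θ, r sin θ) = (22.779475, -29.156398)
h = r sin θ − e = -29.156398 − 19 = -48.156398
sin φ = h / L = -48.156398 / 207 = -0.23263960
φ = arcsin(-0.23263960) = -13.452526°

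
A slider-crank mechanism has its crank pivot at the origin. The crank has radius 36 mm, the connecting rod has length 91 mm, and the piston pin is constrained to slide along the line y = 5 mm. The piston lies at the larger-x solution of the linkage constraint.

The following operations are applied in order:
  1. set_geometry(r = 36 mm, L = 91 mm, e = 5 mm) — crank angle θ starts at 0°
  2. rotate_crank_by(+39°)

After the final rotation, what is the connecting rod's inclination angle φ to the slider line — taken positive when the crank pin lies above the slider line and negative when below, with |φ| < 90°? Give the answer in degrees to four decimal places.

set_geometry: r = 36 mm, L = 91 mm, e = 5 mm; θ ← 0°
rotate_crank_by(+39°): θ ← 0° +39° = 39°
crank pin P = (r cos θ, r sin θ) = (27.977255, 22.655534)
h = r sin θ − e = 22.655534 − 5 = 17.655534
sin φ = h / L = 17.655534 / 91 = 0.19401686
φ = arcsin(0.19401686) = 11.187297°

11.1873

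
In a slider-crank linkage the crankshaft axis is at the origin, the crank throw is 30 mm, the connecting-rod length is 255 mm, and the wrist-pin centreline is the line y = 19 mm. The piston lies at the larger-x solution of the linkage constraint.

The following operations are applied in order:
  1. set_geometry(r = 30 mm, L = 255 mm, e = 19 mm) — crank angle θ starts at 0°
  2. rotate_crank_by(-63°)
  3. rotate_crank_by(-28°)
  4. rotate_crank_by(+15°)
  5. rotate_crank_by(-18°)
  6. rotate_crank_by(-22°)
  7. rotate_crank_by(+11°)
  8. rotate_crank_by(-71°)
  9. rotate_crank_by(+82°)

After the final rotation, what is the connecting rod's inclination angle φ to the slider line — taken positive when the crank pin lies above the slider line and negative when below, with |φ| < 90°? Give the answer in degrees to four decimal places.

set_geometry: r = 30 mm, L = 255 mm, e = 19 mm; θ ← 0°
rotate_crank_by(-63°): θ ← 0° -63° = -63°
rotate_crank_by(-28°): θ ← -63° -28° = -91°
rotate_crank_by(+15°): θ ← -91° +15° = -76°
rotate_crank_by(-18°): θ ← -76° -18° = -94°
rotate_crank_by(-22°): θ ← -94° -22° = -116°
rotate_crank_by(+11°): θ ← -116° +11° = -105°
rotate_crank_by(-71°): θ ← -105° -71° = -176°
rotate_crank_by(+82°): θ ← -176° +82° = -94°
crank pin P = (r cos θ, r sin θ) = (-2.092694, -29.926922)
h = r sin θ − e = -29.926922 − 19 = -48.926922
sin φ = h / L = -48.926922 / 255 = -0.19187028
φ = arcsin(-0.19187028) = -11.061952°

-11.0620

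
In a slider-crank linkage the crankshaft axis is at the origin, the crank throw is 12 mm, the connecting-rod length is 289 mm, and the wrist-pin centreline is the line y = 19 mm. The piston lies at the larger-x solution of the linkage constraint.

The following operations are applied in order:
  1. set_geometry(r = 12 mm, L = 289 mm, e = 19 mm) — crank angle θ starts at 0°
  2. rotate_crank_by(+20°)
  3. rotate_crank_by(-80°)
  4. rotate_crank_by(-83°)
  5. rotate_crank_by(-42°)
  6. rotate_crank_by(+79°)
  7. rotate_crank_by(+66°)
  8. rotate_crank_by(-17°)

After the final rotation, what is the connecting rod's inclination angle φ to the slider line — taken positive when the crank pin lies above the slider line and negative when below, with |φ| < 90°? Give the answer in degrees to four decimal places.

-5.7719

set_geometry: r = 12 mm, L = 289 mm, e = 19 mm; θ ← 0°
rotate_crank_by(+20°): θ ← 0° +20° = 20°
rotate_crank_by(-80°): θ ← 20° -80° = -60°
rotate_crank_by(-83°): θ ← -60° -83° = -143°
rotate_crank_by(-42°): θ ← -143° -42° = -185°
rotate_crank_by(+79°): θ ← -185° +79° = -106°
rotate_crank_by(+66°): θ ← -106° +66° = -40°
rotate_crank_by(-17°): θ ← -40° -17° = -57°
crank pin P = (r cos θ, r sin θ) = (6.535668, -10.064047)
h = r sin θ − e = -10.064047 − 19 = -29.064047
sin φ = h / L = -29.064047 / 289 = -0.10056764
φ = arcsin(-0.10056764) = -5.771858°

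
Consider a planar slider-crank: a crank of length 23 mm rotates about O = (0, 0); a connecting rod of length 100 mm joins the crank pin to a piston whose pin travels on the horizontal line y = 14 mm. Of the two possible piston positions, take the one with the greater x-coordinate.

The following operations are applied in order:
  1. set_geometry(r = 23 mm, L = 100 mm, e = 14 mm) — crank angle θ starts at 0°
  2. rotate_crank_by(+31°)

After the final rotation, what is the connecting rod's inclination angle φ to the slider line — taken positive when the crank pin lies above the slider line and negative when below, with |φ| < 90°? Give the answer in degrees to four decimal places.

-1.2343

set_geometry: r = 23 mm, L = 100 mm, e = 14 mm; θ ← 0°
rotate_crank_by(+31°): θ ← 0° +31° = 31°
crank pin P = (r cos θ, r sin θ) = (19.714848, 11.845876)
h = r sin θ − e = 11.845876 − 14 = -2.154124
sin φ = h / L = -2.154124 / 100 = -0.02154124
φ = arcsin(-0.02154124) = -1.234318°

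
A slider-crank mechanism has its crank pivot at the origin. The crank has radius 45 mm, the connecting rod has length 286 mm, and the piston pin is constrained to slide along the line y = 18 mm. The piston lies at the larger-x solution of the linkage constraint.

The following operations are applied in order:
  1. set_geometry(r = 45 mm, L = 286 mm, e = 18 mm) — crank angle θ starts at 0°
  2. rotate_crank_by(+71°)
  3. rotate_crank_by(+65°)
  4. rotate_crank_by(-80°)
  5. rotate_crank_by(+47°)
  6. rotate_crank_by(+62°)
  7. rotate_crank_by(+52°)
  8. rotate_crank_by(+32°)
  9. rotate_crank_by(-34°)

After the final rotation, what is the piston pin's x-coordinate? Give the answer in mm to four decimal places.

set_geometry: r = 45 mm, L = 286 mm, e = 18 mm; θ ← 0°
rotate_crank_by(+71°): θ ← 0° +71° = 71°
rotate_crank_by(+65°): θ ← 71° +65° = 136°
rotate_crank_by(-80°): θ ← 136° -80° = 56°
rotate_crank_by(+47°): θ ← 56° +47° = 103°
rotate_crank_by(+62°): θ ← 103° +62° = 165°
rotate_crank_by(+52°): θ ← 165° +52° = 217°
rotate_crank_by(+32°): θ ← 217° +32° = 249°
rotate_crank_by(-34°): θ ← 249° -34° = 215°
crank pin P = (r cos θ, r sin θ) = (-36.861842, -25.810940)
h = r sin θ − e = -25.810940 − 18 = -43.810940
x = r cos θ + √(L² − h²) = -36.861842 + √(81796.0 − 1919.3984) = -36.861842 + 282.624489 = 245.762647

245.7626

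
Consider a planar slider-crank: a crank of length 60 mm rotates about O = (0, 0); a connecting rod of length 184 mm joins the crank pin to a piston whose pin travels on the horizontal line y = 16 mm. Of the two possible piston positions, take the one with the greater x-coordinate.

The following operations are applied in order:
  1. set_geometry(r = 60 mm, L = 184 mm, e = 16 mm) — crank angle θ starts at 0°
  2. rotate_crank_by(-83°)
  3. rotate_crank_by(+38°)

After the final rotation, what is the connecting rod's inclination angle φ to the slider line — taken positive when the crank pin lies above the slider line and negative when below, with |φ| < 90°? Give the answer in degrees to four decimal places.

-18.5139

set_geometry: r = 60 mm, L = 184 mm, e = 16 mm; θ ← 0°
rotate_crank_by(-83°): θ ← 0° -83° = -83°
rotate_crank_by(+38°): θ ← -83° +38° = -45°
crank pin P = (r cos θ, r sin θ) = (42.426407, -42.426407)
h = r sin θ − e = -42.426407 − 16 = -58.426407
sin φ = h / L = -58.426407 / 184 = -0.31753482
φ = arcsin(-0.31753482) = -18.513907°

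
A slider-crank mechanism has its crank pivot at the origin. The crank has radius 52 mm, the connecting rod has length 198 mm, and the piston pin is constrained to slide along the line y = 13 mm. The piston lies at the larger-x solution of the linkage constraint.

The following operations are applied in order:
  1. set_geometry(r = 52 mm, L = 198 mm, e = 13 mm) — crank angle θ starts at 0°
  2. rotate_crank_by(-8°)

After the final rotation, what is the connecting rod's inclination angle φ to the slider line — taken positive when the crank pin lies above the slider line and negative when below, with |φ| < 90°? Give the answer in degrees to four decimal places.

-5.8663

set_geometry: r = 52 mm, L = 198 mm, e = 13 mm; θ ← 0°
rotate_crank_by(-8°): θ ← 0° -8° = -8°
crank pin P = (r cos θ, r sin θ) = (51.493940, -7.237001)
h = r sin θ − e = -7.237001 − 13 = -20.237001
sin φ = h / L = -20.237001 / 198 = -0.10220708
φ = arcsin(-0.10220708) = -5.866278°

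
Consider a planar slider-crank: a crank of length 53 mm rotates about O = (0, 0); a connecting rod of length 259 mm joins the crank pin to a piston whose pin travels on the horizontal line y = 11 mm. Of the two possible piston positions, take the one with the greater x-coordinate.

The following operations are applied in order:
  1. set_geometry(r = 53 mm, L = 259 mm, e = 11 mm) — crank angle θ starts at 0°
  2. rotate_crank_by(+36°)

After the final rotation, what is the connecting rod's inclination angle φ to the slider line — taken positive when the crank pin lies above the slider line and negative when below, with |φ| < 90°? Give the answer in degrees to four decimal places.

set_geometry: r = 53 mm, L = 259 mm, e = 11 mm; θ ← 0°
rotate_crank_by(+36°): θ ← 0° +36° = 36°
crank pin P = (r cos θ, r sin θ) = (42.877901, 31.152618)
h = r sin θ − e = 31.152618 − 11 = 20.152618
sin φ = h / L = 20.152618 / 259 = 0.07780934
φ = arcsin(0.07780934) = 4.462657°

4.4627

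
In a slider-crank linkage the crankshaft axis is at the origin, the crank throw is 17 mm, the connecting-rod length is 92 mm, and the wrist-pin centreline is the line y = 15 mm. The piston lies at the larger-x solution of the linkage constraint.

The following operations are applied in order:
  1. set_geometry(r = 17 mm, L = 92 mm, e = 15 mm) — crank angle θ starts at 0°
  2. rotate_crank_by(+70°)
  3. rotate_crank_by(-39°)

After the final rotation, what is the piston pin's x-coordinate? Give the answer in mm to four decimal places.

106.3597

set_geometry: r = 17 mm, L = 92 mm, e = 15 mm; θ ← 0°
rotate_crank_by(+70°): θ ← 0° +70° = 70°
rotate_crank_by(-39°): θ ← 70° -39° = 31°
crank pin P = (r cos θ, r sin θ) = (14.571844, 8.755647)
h = r sin θ − e = 8.755647 − 15 = -6.244353
x = r cos θ + √(L² − h²) = 14.571844 + √(8464.0 − 38.9919) = 14.571844 + 91.787843 = 106.359687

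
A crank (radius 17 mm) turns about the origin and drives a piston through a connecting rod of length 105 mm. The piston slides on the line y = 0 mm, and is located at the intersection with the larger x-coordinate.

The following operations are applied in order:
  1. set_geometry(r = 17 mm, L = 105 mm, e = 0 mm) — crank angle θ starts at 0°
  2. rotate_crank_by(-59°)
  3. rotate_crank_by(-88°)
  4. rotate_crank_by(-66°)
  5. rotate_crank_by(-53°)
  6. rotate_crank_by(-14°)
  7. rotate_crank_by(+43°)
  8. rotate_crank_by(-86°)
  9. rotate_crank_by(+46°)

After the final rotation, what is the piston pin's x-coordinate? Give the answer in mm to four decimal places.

set_geometry: r = 17 mm, L = 105 mm, e = 0 mm; θ ← 0°
rotate_crank_by(-59°): θ ← 0° -59° = -59°
rotate_crank_by(-88°): θ ← -59° -88° = -147°
rotate_crank_by(-66°): θ ← -147° -66° = -213°
rotate_crank_by(-53°): θ ← -213° -53° = -266°
rotate_crank_by(-14°): θ ← -266° -14° = -280°
rotate_crank_by(+43°): θ ← -280° +43° = -237°
rotate_crank_by(-86°): θ ← -237° -86° = -323°
rotate_crank_by(+46°): θ ← -323° +46° = -277°
crank pin P = (r cos θ, r sin θ) = (2.071779, 16.873285)
h = r sin θ − e = 16.873285 − 0 = 16.873285
x = r cos θ + √(L² − h²) = 2.071779 + √(11025.0 − 284.7077) = 2.071779 + 103.635381 = 105.707160

105.7072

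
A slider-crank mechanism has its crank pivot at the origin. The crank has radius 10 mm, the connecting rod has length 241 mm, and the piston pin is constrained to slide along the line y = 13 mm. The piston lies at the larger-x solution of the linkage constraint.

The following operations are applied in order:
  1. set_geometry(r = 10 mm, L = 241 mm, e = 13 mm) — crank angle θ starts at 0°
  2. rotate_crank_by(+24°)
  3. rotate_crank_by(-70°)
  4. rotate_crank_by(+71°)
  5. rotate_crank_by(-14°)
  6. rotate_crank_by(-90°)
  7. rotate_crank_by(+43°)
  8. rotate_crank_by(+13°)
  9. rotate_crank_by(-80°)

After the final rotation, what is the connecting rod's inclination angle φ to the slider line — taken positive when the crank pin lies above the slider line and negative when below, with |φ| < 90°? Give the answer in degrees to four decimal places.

set_geometry: r = 10 mm, L = 241 mm, e = 13 mm; θ ← 0°
rotate_crank_by(+24°): θ ← 0° +24° = 24°
rotate_crank_by(-70°): θ ← 24° -70° = -46°
rotate_crank_by(+71°): θ ← -46° +71° = 25°
rotate_crank_by(-14°): θ ← 25° -14° = 11°
rotate_crank_by(-90°): θ ← 11° -90° = -79°
rotate_crank_by(+43°): θ ← -79° +43° = -36°
rotate_crank_by(+13°): θ ← -36° +13° = -23°
rotate_crank_by(-80°): θ ← -23° -80° = -103°
crank pin P = (r cos θ, r sin θ) = (-2.249511, -9.743701)
h = r sin θ − e = -9.743701 − 13 = -22.743701
sin φ = h / L = -22.743701 / 241 = -0.09437220
φ = arcsin(-0.09437220) = -5.415187°

-5.4152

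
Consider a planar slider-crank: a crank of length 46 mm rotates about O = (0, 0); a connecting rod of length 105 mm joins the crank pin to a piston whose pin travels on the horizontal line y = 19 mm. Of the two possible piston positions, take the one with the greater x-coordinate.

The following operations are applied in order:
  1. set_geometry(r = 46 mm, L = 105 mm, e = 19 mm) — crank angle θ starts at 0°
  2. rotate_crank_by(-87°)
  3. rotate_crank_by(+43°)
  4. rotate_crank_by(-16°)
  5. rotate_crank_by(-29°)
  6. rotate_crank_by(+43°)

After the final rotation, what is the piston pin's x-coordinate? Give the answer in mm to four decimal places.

123.1226

set_geometry: r = 46 mm, L = 105 mm, e = 19 mm; θ ← 0°
rotate_crank_by(-87°): θ ← 0° -87° = -87°
rotate_crank_by(+43°): θ ← -87° +43° = -44°
rotate_crank_by(-16°): θ ← -44° -16° = -60°
rotate_crank_by(-29°): θ ← -60° -29° = -89°
rotate_crank_by(+43°): θ ← -89° +43° = -46°
crank pin P = (r cos θ, r sin θ) = (31.954285, -33.089631)
h = r sin θ − e = -33.089631 − 19 = -52.089631
x = r cos θ + √(L² − h²) = 31.954285 + √(11025.0 − 2713.3296) = 31.954285 + 91.168363 = 123.122648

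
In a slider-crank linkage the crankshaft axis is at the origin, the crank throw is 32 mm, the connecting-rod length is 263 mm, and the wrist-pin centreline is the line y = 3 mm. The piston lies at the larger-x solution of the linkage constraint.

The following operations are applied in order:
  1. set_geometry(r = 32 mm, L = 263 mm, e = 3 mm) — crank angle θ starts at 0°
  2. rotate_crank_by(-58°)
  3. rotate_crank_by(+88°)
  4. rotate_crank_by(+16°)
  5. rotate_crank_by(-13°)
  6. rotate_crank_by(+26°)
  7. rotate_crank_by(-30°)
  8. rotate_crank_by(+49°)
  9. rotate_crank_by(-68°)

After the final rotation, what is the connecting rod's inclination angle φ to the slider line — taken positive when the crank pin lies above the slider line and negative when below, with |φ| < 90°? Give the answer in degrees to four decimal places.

set_geometry: r = 32 mm, L = 263 mm, e = 3 mm; θ ← 0°
rotate_crank_by(-58°): θ ← 0° -58° = -58°
rotate_crank_by(+88°): θ ← -58° +88° = 30°
rotate_crank_by(+16°): θ ← 30° +16° = 46°
rotate_crank_by(-13°): θ ← 46° -13° = 33°
rotate_crank_by(+26°): θ ← 33° +26° = 59°
rotate_crank_by(-30°): θ ← 59° -30° = 29°
rotate_crank_by(+49°): θ ← 29° +49° = 78°
rotate_crank_by(-68°): θ ← 78° -68° = 10°
crank pin P = (r cos θ, r sin θ) = (31.513848, 5.556742)
h = r sin θ − e = 5.556742 − 3 = 2.556742
sin φ = h / L = 2.556742 / 263 = 0.00972145
φ = arcsin(0.00972145) = 0.557007°

0.5570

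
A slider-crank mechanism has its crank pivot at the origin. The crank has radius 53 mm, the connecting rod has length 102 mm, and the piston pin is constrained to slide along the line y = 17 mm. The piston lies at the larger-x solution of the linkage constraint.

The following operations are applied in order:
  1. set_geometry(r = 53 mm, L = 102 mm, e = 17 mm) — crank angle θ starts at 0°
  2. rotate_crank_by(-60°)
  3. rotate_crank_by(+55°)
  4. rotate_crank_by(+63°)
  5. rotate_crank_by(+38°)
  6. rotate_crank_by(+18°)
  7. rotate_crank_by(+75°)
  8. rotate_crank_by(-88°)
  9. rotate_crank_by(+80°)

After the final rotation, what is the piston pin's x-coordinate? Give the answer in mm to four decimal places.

set_geometry: r = 53 mm, L = 102 mm, e = 17 mm; θ ← 0°
rotate_crank_by(-60°): θ ← 0° -60° = -60°
rotate_crank_by(+55°): θ ← -60° +55° = -5°
rotate_crank_by(+63°): θ ← -5° +63° = 58°
rotate_crank_by(+38°): θ ← 58° +38° = 96°
rotate_crank_by(+18°): θ ← 96° +18° = 114°
rotate_crank_by(+75°): θ ← 114° +75° = 189°
rotate_crank_by(-88°): θ ← 189° -88° = 101°
rotate_crank_by(+80°): θ ← 101° +80° = 181°
crank pin P = (r cos θ, r sin θ) = (-52.991928, -0.924978)
h = r sin θ − e = -0.924978 − 17 = -17.924978
x = r cos θ + √(L² − h²) = -52.991928 + √(10404.0 − 321.3048) = -52.991928 + 100.412625 = 47.420697

47.4207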